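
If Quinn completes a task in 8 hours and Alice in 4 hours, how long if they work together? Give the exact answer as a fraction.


Quinn's rate: 1/8 of the job per hour
Alice's rate: 1/4 of the job per hour
Combined rate: 1/8 + 1/4 = 3/8 per hour
Time = 1 / (3/8) = 8/3 hours (≈ 2.67 hours)

8/3 hours


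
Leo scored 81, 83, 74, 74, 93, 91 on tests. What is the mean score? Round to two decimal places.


Add the scores:
81 + 83 + 74 + 74 + 93 + 91 = 496
Divide by the number of tests:
496 / 6 = 82.6666... ≈ 82.67

82.67


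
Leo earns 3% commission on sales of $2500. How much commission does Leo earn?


Convert rate to decimal:
3% = 0.03
Multiply by sales:
$2500 x 0.03 = $75

$75


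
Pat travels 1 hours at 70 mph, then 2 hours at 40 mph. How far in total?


Leg 1 distance:
70 x 1 = 70 miles
Leg 2 distance:
40 x 2 = 80 miles
Total distance:
70 + 80 = 150 miles

150 miles


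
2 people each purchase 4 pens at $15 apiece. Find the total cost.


Cost per person:
4 x $15 = $60
Group total:
2 x $60 = $120

$120


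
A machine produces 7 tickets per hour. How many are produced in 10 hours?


Production rate: 7 tickets per hour
Time: 10 hours
Total: 7 x 10 = 70 tickets

70 tickets


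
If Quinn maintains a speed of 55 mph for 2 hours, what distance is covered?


Use the formula: distance = speed x time
Speed = 55 mph, Time = 2 hours
55 x 2 = 110 miles

110 miles


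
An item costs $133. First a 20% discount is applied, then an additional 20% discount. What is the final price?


First discount:
20% of $133 = $26.60
Price after first discount:
$133 - $26.60 = $106.40
Second discount:
20% of $106.40 = $21.28
Final price:
$106.40 - $21.28 = $85.12

$85.12


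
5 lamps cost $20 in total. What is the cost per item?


Total cost: $20
Number of items: 5
Unit price: $20 / 5 = $4

$4


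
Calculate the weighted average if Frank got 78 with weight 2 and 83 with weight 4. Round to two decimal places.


Weighted sum:
2 x 78 + 4 x 83 = 488
Total weight:
2 + 4 = 6
Weighted average:
488 / 6 = 81.3333... ≈ 81.33

81.33


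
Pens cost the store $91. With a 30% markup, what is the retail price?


Calculate the markup amount:
30% of $91 = $27.30
Add to cost:
$91 + $27.30 = $118.30

$118.30


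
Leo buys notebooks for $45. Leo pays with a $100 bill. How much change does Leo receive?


Start with the amount paid:
$100
Subtract the price:
$100 - $45 = $55

$55


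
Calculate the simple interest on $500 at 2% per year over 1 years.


Use the formula I = P x R x T / 100
P x R x T = 500 x 2 x 1 = 1000
I = 1000 / 100 = $10

$10


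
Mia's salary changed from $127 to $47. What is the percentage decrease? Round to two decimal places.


Find the absolute change:
|47 - 127| = 80
Divide by original and multiply by 100:
80 / 127 x 100 = 62.9921...% ≈ 62.99%

62.99%


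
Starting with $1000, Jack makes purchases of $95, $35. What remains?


Add up expenses:
$95 + $35 = $130
Subtract from budget:
$1000 - $130 = $870

$870


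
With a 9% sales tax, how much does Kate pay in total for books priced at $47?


Calculate the tax:
9% of $47 = $4.23
Add tax to price:
$47 + $4.23 = $51.23

$51.23


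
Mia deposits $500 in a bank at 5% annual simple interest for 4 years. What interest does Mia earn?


Use the formula I = P x R x T / 100
P x R x T = 500 x 5 x 4 = 10000
I = 10000 / 100 = $100

$100


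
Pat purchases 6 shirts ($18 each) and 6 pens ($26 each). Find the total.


Cost of shirts:
6 x $18 = $108
Cost of pens:
6 x $26 = $156
Add both:
$108 + $156 = $264

$264


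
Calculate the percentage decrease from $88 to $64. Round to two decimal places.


Find the absolute change:
|64 - 88| = 24
Divide by original and multiply by 100:
24 / 88 x 100 = 27.2727...% ≈ 27.27%

27.27%


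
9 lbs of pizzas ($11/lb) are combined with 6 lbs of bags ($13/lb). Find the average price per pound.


Cost of pizzas:
9 x $11 = $99
Cost of bags:
6 x $13 = $78
Total cost: $99 + $78 = $177
Total weight: 15 lbs
Average: $177 / 15 = $11.80/lb

$11.80/lb


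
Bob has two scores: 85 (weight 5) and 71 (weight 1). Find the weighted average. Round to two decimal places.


Weighted sum:
5 x 85 + 1 x 71 = 496
Total weight:
5 + 1 = 6
Weighted average:
496 / 6 = 82.6666... ≈ 82.67

82.67


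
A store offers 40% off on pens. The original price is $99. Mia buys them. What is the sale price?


Calculate the discount amount:
40% of $99 = $39.60
Subtract from original:
$99 - $39.60 = $59.40

$59.40


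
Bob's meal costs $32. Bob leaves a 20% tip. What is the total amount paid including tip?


Calculate the tip:
20% of $32 = $6.40
Add tip to meal cost:
$32 + $6.40 = $38.40

$38.40


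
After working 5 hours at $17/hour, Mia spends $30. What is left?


Calculate earnings:
5 x $17 = $85
Subtract spending:
$85 - $30 = $55

$55


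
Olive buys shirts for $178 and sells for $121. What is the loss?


Selling price = $121
Cost price = $178
Loss = cost price - selling price:
Loss = $178 - $121 = $57

$57


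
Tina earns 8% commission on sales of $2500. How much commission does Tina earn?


Convert rate to decimal:
8% = 0.08
Multiply by sales:
$2500 x 0.08 = $200

$200


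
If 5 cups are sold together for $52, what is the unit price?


Total cost: $52
Number of items: 5
Unit price: $52 / 5 = $10.40

$10.40


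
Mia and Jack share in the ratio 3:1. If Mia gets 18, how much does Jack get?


Find the multiplier:
18 / 3 = 6
Apply to Jack's share:
1 x 6 = 6

6


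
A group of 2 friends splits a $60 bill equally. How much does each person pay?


Total bill: $60
Number of people: 2
Each pays: $60 / 2 = $30

$30


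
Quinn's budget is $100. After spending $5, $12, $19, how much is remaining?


Add up expenses:
$5 + $12 + $19 = $36
Subtract from budget:
$100 - $36 = $64

$64


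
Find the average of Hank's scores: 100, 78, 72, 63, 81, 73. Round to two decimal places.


Add the scores:
100 + 78 + 72 + 63 + 81 + 73 = 467
Divide by the number of tests:
467 / 6 = 77.8333... ≈ 77.83

77.83


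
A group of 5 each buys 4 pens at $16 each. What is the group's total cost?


Cost per person:
4 x $16 = $64
Group total:
5 x $64 = $320

$320


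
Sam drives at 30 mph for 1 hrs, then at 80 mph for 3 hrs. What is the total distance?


Leg 1 distance:
30 x 1 = 30 miles
Leg 2 distance:
80 x 3 = 240 miles
Total distance:
30 + 240 = 270 miles

270 miles


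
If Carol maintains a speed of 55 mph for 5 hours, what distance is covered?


Use the formula: distance = speed x time
Speed = 55 mph, Time = 5 hours
55 x 5 = 275 miles

275 miles


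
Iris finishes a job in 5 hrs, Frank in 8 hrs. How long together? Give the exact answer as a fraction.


Iris's rate: 1/5 of the job per hour
Frank's rate: 1/8 of the job per hour
Combined rate: 1/5 + 1/8 = 13/40 per hour
Time = 1 / (13/40) = 40/13 hours (≈ 3.08 hours)

40/13 hours


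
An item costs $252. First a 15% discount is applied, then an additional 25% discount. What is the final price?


First discount:
15% of $252 = $37.80
Price after first discount:
$252 - $37.80 = $214.20
Second discount:
25% of $214.20 = $53.55
Final price:
$214.20 - $53.55 = $160.65

$160.65


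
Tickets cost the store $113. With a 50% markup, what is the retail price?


Calculate the markup amount:
50% of $113 = $56.50
Add to cost:
$113 + $56.50 = $169.50

$169.50


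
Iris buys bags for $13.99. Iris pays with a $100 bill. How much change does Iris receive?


Start with the amount paid:
$100
Subtract the price:
$100 - $13.99 = $86.01

$86.01


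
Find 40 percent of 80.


Convert percentage to decimal:
40% = 0.4
Multiply:
80 x 0.4 = 32

32


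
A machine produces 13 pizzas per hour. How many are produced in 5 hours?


Production rate: 13 pizzas per hour
Time: 5 hours
Total: 13 x 5 = 65 pizzas

65 pizzas


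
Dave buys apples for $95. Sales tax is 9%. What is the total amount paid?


Calculate the tax:
9% of $95 = $8.55
Add tax to price:
$95 + $8.55 = $103.55

$103.55


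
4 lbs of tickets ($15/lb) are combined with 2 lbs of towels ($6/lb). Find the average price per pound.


Cost of tickets:
4 x $15 = $60
Cost of towels:
2 x $6 = $12
Total cost: $60 + $12 = $72
Total weight: 6 lbs
Average: $72 / 6 = $12/lb

$12/lb


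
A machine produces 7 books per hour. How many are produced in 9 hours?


Production rate: 7 books per hour
Time: 9 hours
Total: 7 x 9 = 63 books

63 books


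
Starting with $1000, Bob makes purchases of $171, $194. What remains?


Add up expenses:
$171 + $194 = $365
Subtract from budget:
$1000 - $365 = $635

$635


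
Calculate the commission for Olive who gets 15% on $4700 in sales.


Convert rate to decimal:
15% = 0.15
Multiply by sales:
$4700 x 0.15 = $705

$705


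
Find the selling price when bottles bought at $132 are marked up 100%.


Calculate the markup amount:
100% of $132 = $132
Add to cost:
$132 + $132 = $264

$264


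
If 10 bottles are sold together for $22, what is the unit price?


Total cost: $22
Number of items: 10
Unit price: $22 / 10 = $2.20

$2.20


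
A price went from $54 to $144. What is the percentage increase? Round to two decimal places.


Find the absolute change:
|144 - 54| = 90
Divide by original and multiply by 100:
90 / 54 x 100 = 166.6666...% ≈ 166.67%

166.67%


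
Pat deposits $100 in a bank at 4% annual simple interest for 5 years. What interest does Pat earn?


Use the formula I = P x R x T / 100
P x R x T = 100 x 4 x 5 = 2000
I = 2000 / 100 = $20

$20


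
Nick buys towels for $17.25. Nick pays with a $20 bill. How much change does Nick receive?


Start with the amount paid:
$20
Subtract the price:
$20 - $17.25 = $2.75

$2.75


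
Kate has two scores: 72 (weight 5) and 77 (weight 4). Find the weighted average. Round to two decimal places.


Weighted sum:
5 x 72 + 4 x 77 = 668
Total weight:
5 + 4 = 9
Weighted average:
668 / 9 = 74.2222... ≈ 74.22

74.22


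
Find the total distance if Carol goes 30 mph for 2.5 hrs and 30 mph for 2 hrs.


Leg 1 distance:
30 x 2.5 = 75 miles
Leg 2 distance:
30 x 2 = 60 miles
Total distance:
75 + 60 = 135 miles

135 miles


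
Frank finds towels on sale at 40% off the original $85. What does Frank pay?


Calculate the discount amount:
40% of $85 = $34
Subtract from original:
$85 - $34 = $51

$51


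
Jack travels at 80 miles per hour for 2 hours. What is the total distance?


Use the formula: distance = speed x time
Speed = 80 mph, Time = 2 hours
80 x 2 = 160 miles

160 miles


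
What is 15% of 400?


Convert percentage to decimal:
15% = 0.15
Multiply:
400 x 0.15 = 60

60


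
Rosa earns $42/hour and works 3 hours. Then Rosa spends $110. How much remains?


Calculate earnings:
3 x $42 = $126
Subtract spending:
$126 - $110 = $16

$16


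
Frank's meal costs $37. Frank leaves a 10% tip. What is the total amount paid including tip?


Calculate the tip:
10% of $37 = $3.70
Add tip to meal cost:
$37 + $3.70 = $40.70

$40.70


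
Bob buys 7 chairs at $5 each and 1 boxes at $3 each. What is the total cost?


Cost of chairs:
7 x $5 = $35
Cost of boxes:
1 x $3 = $3
Add both:
$35 + $3 = $38

$38


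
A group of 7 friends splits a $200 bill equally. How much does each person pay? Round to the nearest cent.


Total bill: $200
Number of people: 7
Each pays: $200 / 7 = $28.5714... ≈ $28.57

$28.57


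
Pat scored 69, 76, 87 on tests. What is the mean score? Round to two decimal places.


Add the scores:
69 + 76 + 87 = 232
Divide by the number of tests:
232 / 3 = 77.3333... ≈ 77.33

77.33


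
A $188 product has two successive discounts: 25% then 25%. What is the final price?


First discount:
25% of $188 = $47
Price after first discount:
$188 - $47 = $141
Second discount:
25% of $141 = $35.25
Final price:
$141 - $35.25 = $105.75

$105.75


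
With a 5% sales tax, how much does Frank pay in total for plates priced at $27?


Calculate the tax:
5% of $27 = $1.35
Add tax to price:
$27 + $1.35 = $28.35

$28.35


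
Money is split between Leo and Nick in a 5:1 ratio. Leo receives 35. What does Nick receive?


Find the multiplier:
35 / 5 = 7
Apply to Nick's share:
1 x 7 = 7

7


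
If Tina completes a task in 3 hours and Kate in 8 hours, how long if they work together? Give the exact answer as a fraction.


Tina's rate: 1/3 of the job per hour
Kate's rate: 1/8 of the job per hour
Combined rate: 1/3 + 1/8 = 11/24 per hour
Time = 1 / (11/24) = 24/11 hours (≈ 2.18 hours)

24/11 hours


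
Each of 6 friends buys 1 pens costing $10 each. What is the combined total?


Cost per person:
1 x $10 = $10
Group total:
6 x $10 = $60

$60


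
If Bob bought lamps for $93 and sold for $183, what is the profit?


Selling price = $183
Cost price = $93
Profit = selling price - cost price:
Profit = $183 - $93 = $90

$90


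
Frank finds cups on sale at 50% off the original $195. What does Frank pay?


Calculate the discount amount:
50% of $195 = $97.50
Subtract from original:
$195 - $97.50 = $97.50

$97.50


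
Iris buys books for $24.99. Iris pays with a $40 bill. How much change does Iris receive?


Start with the amount paid:
$40
Subtract the price:
$40 - $24.99 = $15.01

$15.01


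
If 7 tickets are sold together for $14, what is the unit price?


Total cost: $14
Number of items: 7
Unit price: $14 / 7 = $2

$2


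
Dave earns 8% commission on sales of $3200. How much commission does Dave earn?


Convert rate to decimal:
8% = 0.08
Multiply by sales:
$3200 x 0.08 = $256

$256


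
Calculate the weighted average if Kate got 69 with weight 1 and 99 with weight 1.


Weighted sum:
1 x 69 + 1 x 99 = 168
Total weight:
1 + 1 = 2
Weighted average:
168 / 2 = 84

84


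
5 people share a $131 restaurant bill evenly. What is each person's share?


Total bill: $131
Number of people: 5
Each pays: $131 / 5 = $26.20

$26.20


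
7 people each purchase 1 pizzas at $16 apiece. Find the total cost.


Cost per person:
1 x $16 = $16
Group total:
7 x $16 = $112

$112


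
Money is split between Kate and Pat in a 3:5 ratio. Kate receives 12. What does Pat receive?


Find the multiplier:
12 / 3 = 4
Apply to Pat's share:
5 x 4 = 20

20


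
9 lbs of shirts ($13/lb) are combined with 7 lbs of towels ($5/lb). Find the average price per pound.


Cost of shirts:
9 x $13 = $117
Cost of towels:
7 x $5 = $35
Total cost: $117 + $35 = $152
Total weight: 16 lbs
Average: $152 / 16 = $9.50/lb

$9.50/lb


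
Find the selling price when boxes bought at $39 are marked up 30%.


Calculate the markup amount:
30% of $39 = $11.70
Add to cost:
$39 + $11.70 = $50.70

$50.70


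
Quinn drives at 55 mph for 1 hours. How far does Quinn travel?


Use the formula: distance = speed x time
Speed = 55 mph, Time = 1 hours
55 x 1 = 55 miles

55 miles


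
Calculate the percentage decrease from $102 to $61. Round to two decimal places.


Find the absolute change:
|61 - 102| = 41
Divide by original and multiply by 100:
41 / 102 x 100 = 40.1960...% ≈ 40.2%

40.2%


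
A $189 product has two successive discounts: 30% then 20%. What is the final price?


First discount:
30% of $189 = $56.70
Price after first discount:
$189 - $56.70 = $132.30
Second discount:
20% of $132.30 = $26.46
Final price:
$132.30 - $26.46 = $105.84

$105.84


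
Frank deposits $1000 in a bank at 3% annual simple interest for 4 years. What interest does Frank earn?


Use the formula I = P x R x T / 100
P x R x T = 1000 x 3 x 4 = 12000
I = 12000 / 100 = $120

$120


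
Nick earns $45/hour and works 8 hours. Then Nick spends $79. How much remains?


Calculate earnings:
8 x $45 = $360
Subtract spending:
$360 - $79 = $281

$281


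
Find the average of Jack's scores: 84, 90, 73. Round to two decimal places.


Add the scores:
84 + 90 + 73 = 247
Divide by the number of tests:
247 / 3 = 82.3333... ≈ 82.33

82.33


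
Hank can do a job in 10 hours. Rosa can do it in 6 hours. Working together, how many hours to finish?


Hank's rate: 1/10 of the job per hour
Rosa's rate: 1/6 of the job per hour
Combined rate: 1/10 + 1/6 = 4/15 per hour
Time = 1 / (4/15) = 15/4 = 3.75 hours

3.75 hours


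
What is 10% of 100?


Convert percentage to decimal:
10% = 0.1
Multiply:
100 x 0.1 = 10

10


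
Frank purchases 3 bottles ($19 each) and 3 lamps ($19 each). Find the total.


Cost of bottles:
3 x $19 = $57
Cost of lamps:
3 x $19 = $57
Add both:
$57 + $57 = $114

$114


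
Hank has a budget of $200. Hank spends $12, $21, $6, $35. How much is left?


Add up expenses:
$12 + $21 + $6 + $35 = $74
Subtract from budget:
$200 - $74 = $126

$126


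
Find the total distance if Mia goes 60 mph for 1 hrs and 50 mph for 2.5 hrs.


Leg 1 distance:
60 x 1 = 60 miles
Leg 2 distance:
50 x 2.5 = 125 miles
Total distance:
60 + 125 = 185 miles

185 miles


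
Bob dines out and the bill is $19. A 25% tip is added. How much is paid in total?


Calculate the tip:
25% of $19 = $4.75
Add tip to meal cost:
$19 + $4.75 = $23.75

$23.75


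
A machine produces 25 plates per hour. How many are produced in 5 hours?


Production rate: 25 plates per hour
Time: 5 hours
Total: 25 x 5 = 125 plates

125 plates


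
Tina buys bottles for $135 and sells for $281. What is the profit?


Selling price = $281
Cost price = $135
Profit = selling price - cost price:
Profit = $281 - $135 = $146

$146


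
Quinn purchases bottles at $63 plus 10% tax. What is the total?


Calculate the tax:
10% of $63 = $6.30
Add tax to price:
$63 + $6.30 = $69.30

$69.30


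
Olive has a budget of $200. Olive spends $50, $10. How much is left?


Add up expenses:
$50 + $10 = $60
Subtract from budget:
$200 - $60 = $140

$140


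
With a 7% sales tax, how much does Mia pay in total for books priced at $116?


Calculate the tax:
7% of $116 = $8.12
Add tax to price:
$116 + $8.12 = $124.12

$124.12


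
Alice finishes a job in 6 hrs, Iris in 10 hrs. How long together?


Alice's rate: 1/6 of the job per hour
Iris's rate: 1/10 of the job per hour
Combined rate: 1/6 + 1/10 = 4/15 per hour
Time = 1 / (4/15) = 15/4 = 3.75 hours

3.75 hours


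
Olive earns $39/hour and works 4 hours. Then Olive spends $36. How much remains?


Calculate earnings:
4 x $39 = $156
Subtract spending:
$156 - $36 = $120

$120


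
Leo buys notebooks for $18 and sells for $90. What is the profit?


Selling price = $90
Cost price = $18
Profit = selling price - cost price:
Profit = $90 - $18 = $72

$72


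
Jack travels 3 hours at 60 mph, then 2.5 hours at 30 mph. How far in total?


Leg 1 distance:
60 x 3 = 180 miles
Leg 2 distance:
30 x 2.5 = 75 miles
Total distance:
180 + 75 = 255 miles

255 miles


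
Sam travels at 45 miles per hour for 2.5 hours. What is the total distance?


Use the formula: distance = speed x time
Speed = 45 mph, Time = 2.5 hours
45 x 2.5 = 112.5 miles

112.5 miles


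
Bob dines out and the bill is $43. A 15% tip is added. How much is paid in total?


Calculate the tip:
15% of $43 = $6.45
Add tip to meal cost:
$43 + $6.45 = $49.45

$49.45


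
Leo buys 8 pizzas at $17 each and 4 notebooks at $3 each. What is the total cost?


Cost of pizzas:
8 x $17 = $136
Cost of notebooks:
4 x $3 = $12
Add both:
$136 + $12 = $148

$148


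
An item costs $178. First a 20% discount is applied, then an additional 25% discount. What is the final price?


First discount:
20% of $178 = $35.60
Price after first discount:
$178 - $35.60 = $142.40
Second discount:
25% of $142.40 = $35.60
Final price:
$142.40 - $35.60 = $106.80

$106.80


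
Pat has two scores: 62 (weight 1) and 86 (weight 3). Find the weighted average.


Weighted sum:
1 x 62 + 3 x 86 = 320
Total weight:
1 + 3 = 4
Weighted average:
320 / 4 = 80

80


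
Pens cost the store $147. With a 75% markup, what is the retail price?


Calculate the markup amount:
75% of $147 = $110.25
Add to cost:
$147 + $110.25 = $257.25

$257.25


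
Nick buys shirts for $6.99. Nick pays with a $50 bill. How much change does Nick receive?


Start with the amount paid:
$50
Subtract the price:
$50 - $6.99 = $43.01

$43.01


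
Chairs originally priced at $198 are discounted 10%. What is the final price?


Calculate the discount amount:
10% of $198 = $19.80
Subtract from original:
$198 - $19.80 = $178.20

$178.20


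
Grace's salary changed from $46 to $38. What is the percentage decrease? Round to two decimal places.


Find the absolute change:
|38 - 46| = 8
Divide by original and multiply by 100:
8 / 46 x 100 = 17.3913...% ≈ 17.39%

17.39%


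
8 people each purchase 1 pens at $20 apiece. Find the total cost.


Cost per person:
1 x $20 = $20
Group total:
8 x $20 = $160

$160


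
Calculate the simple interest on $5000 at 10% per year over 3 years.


Use the formula I = P x R x T / 100
P x R x T = 5000 x 10 x 3 = 150000
I = 150000 / 100 = $1500

$1500


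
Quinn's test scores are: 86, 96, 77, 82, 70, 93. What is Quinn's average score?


Add the scores:
86 + 96 + 77 + 82 + 70 + 93 = 504
Divide by the number of tests:
504 / 6 = 84

84


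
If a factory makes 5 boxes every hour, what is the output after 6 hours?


Production rate: 5 boxes per hour
Time: 6 hours
Total: 5 x 6 = 30 boxes

30 boxes


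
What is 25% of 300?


Convert percentage to decimal:
25% = 0.25
Multiply:
300 x 0.25 = 75

75


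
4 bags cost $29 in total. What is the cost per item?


Total cost: $29
Number of items: 4
Unit price: $29 / 4 = $7.25

$7.25


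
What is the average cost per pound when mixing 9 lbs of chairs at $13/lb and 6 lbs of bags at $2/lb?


Cost of chairs:
9 x $13 = $117
Cost of bags:
6 x $2 = $12
Total cost: $117 + $12 = $129
Total weight: 15 lbs
Average: $129 / 15 = $8.60/lb

$8.60/lb


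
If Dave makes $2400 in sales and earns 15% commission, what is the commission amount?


Convert rate to decimal:
15% = 0.15
Multiply by sales:
$2400 x 0.15 = $360

$360


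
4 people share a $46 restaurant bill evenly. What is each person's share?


Total bill: $46
Number of people: 4
Each pays: $46 / 4 = $11.50

$11.50


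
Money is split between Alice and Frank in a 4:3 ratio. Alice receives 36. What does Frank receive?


Find the multiplier:
36 / 4 = 9
Apply to Frank's share:
3 x 9 = 27

27


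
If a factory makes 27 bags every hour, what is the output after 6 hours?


Production rate: 27 bags per hour
Time: 6 hours
Total: 27 x 6 = 162 bags

162 bags


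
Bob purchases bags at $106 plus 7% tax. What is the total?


Calculate the tax:
7% of $106 = $7.42
Add tax to price:
$106 + $7.42 = $113.42

$113.42


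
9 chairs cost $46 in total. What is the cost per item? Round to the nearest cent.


Total cost: $46
Number of items: 9
Unit price: $46 / 9 = $5.1111... ≈ $5.11

$5.11


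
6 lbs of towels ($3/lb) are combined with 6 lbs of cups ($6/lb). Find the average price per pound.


Cost of towels:
6 x $3 = $18
Cost of cups:
6 x $6 = $36
Total cost: $18 + $36 = $54
Total weight: 12 lbs
Average: $54 / 12 = $4.50/lb

$4.50/lb


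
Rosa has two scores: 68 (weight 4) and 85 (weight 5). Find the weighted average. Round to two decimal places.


Weighted sum:
4 x 68 + 5 x 85 = 697
Total weight:
4 + 5 = 9
Weighted average:
697 / 9 = 77.4444... ≈ 77.44

77.44


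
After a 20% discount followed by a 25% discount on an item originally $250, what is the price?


First discount:
20% of $250 = $50
Price after first discount:
$250 - $50 = $200
Second discount:
25% of $200 = $50
Final price:
$200 - $50 = $150

$150


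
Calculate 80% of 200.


Convert percentage to decimal:
80% = 0.8
Multiply:
200 x 0.8 = 160

160


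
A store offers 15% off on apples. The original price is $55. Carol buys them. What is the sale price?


Calculate the discount amount:
15% of $55 = $8.25
Subtract from original:
$55 - $8.25 = $46.75

$46.75


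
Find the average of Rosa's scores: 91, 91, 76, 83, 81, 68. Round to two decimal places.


Add the scores:
91 + 91 + 76 + 83 + 81 + 68 = 490
Divide by the number of tests:
490 / 6 = 81.6666... ≈ 81.67

81.67


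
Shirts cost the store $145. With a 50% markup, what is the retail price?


Calculate the markup amount:
50% of $145 = $72.50
Add to cost:
$145 + $72.50 = $217.50

$217.50


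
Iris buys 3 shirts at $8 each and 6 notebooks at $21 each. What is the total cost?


Cost of shirts:
3 x $8 = $24
Cost of notebooks:
6 x $21 = $126
Add both:
$24 + $126 = $150

$150


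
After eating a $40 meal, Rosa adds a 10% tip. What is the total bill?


Calculate the tip:
10% of $40 = $4
Add tip to meal cost:
$40 + $4 = $44

$44


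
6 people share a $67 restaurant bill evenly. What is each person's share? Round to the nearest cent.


Total bill: $67
Number of people: 6
Each pays: $67 / 6 = $11.1666... ≈ $11.17

$11.17


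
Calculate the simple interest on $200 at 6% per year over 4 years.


Use the formula I = P x R x T / 100
P x R x T = 200 x 6 x 4 = 4800
I = 4800 / 100 = $48

$48


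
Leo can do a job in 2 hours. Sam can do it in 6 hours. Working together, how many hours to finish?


Leo's rate: 1/2 of the job per hour
Sam's rate: 1/6 of the job per hour
Combined rate: 1/2 + 1/6 = 2/3 per hour
Time = 1 / (2/3) = 3/2 = 1.5 hours

1.5 hours


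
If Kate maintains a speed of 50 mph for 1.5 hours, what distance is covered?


Use the formula: distance = speed x time
Speed = 50 mph, Time = 1.5 hours
50 x 1.5 = 75 miles

75 miles


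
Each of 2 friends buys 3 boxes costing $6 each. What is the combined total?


Cost per person:
3 x $6 = $18
Group total:
2 x $18 = $36

$36


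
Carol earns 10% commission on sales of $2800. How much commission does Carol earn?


Convert rate to decimal:
10% = 0.1
Multiply by sales:
$2800 x 0.1 = $280

$280


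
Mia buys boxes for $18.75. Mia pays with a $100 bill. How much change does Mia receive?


Start with the amount paid:
$100
Subtract the price:
$100 - $18.75 = $81.25

$81.25


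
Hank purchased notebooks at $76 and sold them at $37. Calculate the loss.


Selling price = $37
Cost price = $76
Loss = cost price - selling price:
Loss = $76 - $37 = $39

$39


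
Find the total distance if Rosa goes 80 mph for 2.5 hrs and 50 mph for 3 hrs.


Leg 1 distance:
80 x 2.5 = 200 miles
Leg 2 distance:
50 x 3 = 150 miles
Total distance:
200 + 150 = 350 miles

350 miles


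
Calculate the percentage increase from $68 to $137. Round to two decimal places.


Find the absolute change:
|137 - 68| = 69
Divide by original and multiply by 100:
69 / 68 x 100 = 101.4705...% ≈ 101.47%

101.47%


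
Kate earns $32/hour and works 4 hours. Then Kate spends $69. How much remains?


Calculate earnings:
4 x $32 = $128
Subtract spending:
$128 - $69 = $59

$59


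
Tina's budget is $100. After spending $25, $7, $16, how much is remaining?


Add up expenses:
$25 + $7 + $16 = $48
Subtract from budget:
$100 - $48 = $52

$52


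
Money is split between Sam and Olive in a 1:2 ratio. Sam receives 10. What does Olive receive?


Find the multiplier:
10 / 1 = 10
Apply to Olive's share:
2 x 10 = 20

20


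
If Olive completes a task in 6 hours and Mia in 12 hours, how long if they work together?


Olive's rate: 1/6 of the job per hour
Mia's rate: 1/12 of the job per hour
Combined rate: 1/6 + 1/12 = 1/4 per hour
Time = 1 / (1/4) = 4 hours

4 hours


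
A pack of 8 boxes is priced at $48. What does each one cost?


Total cost: $48
Number of items: 8
Unit price: $48 / 8 = $6

$6


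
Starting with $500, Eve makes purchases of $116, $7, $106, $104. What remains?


Add up expenses:
$116 + $7 + $106 + $104 = $333
Subtract from budget:
$500 - $333 = $167

$167


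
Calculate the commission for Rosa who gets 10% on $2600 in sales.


Convert rate to decimal:
10% = 0.1
Multiply by sales:
$2600 x 0.1 = $260

$260


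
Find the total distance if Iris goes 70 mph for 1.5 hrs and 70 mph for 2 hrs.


Leg 1 distance:
70 x 1.5 = 105 miles
Leg 2 distance:
70 x 2 = 140 miles
Total distance:
105 + 140 = 245 miles

245 miles


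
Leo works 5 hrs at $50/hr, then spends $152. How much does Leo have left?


Calculate earnings:
5 x $50 = $250
Subtract spending:
$250 - $152 = $98

$98


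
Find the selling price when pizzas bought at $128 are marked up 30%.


Calculate the markup amount:
30% of $128 = $38.40
Add to cost:
$128 + $38.40 = $166.40

$166.40


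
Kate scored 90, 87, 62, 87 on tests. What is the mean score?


Add the scores:
90 + 87 + 62 + 87 = 326
Divide by the number of tests:
326 / 4 = 81.5

81.5


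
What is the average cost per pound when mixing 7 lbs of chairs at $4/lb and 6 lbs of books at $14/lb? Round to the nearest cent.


Cost of chairs:
7 x $4 = $28
Cost of books:
6 x $14 = $84
Total cost: $28 + $84 = $112
Total weight: 13 lbs
Average: $112 / 13 = $8.6153... ≈ $8.62/lb

$8.62/lb


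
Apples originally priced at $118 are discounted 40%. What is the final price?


Calculate the discount amount:
40% of $118 = $47.20
Subtract from original:
$118 - $47.20 = $70.80

$70.80


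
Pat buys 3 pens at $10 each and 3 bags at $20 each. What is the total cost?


Cost of pens:
3 x $10 = $30
Cost of bags:
3 x $20 = $60
Add both:
$30 + $60 = $90

$90


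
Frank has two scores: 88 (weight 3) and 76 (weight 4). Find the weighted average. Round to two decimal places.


Weighted sum:
3 x 88 + 4 x 76 = 568
Total weight:
3 + 4 = 7
Weighted average:
568 / 7 = 81.1428... ≈ 81.14

81.14


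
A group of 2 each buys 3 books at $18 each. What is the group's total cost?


Cost per person:
3 x $18 = $54
Group total:
2 x $54 = $108

$108


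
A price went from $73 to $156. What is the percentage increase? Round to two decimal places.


Find the absolute change:
|156 - 73| = 83
Divide by original and multiply by 100:
83 / 73 x 100 = 113.6986...% ≈ 113.7%

113.7%


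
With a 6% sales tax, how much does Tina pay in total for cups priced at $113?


Calculate the tax:
6% of $113 = $6.78
Add tax to price:
$113 + $6.78 = $119.78

$119.78


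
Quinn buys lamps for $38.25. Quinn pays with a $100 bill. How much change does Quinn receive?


Start with the amount paid:
$100
Subtract the price:
$100 - $38.25 = $61.75

$61.75


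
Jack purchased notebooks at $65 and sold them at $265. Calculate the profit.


Selling price = $265
Cost price = $65
Profit = selling price - cost price:
Profit = $265 - $65 = $200

$200


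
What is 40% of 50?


Convert percentage to decimal:
40% = 0.4
Multiply:
50 x 0.4 = 20

20


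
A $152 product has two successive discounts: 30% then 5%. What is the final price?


First discount:
30% of $152 = $45.60
Price after first discount:
$152 - $45.60 = $106.40
Second discount:
5% of $106.40 = $5.32
Final price:
$106.40 - $5.32 = $101.08

$101.08


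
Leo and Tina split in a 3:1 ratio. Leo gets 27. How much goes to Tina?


Find the multiplier:
27 / 3 = 9
Apply to Tina's share:
1 x 9 = 9

9


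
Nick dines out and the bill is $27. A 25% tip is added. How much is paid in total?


Calculate the tip:
25% of $27 = $6.75
Add tip to meal cost:
$27 + $6.75 = $33.75

$33.75


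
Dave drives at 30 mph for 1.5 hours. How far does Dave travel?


Use the formula: distance = speed x time
Speed = 30 mph, Time = 1.5 hours
30 x 1.5 = 45 miles

45 miles


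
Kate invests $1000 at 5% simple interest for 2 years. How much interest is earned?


Use the formula I = P x R x T / 100
P x R x T = 1000 x 5 x 2 = 10000
I = 10000 / 100 = $100

$100


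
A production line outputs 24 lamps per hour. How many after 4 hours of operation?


Production rate: 24 lamps per hour
Time: 4 hours
Total: 24 x 4 = 96 lamps

96 lamps


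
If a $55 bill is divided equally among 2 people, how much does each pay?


Total bill: $55
Number of people: 2
Each pays: $55 / 2 = $27.50

$27.50


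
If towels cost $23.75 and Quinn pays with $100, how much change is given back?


Start with the amount paid:
$100
Subtract the price:
$100 - $23.75 = $76.25

$76.25


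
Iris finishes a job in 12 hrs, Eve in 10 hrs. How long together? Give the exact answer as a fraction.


Iris's rate: 1/12 of the job per hour
Eve's rate: 1/10 of the job per hour
Combined rate: 1/12 + 1/10 = 11/60 per hour
Time = 1 / (11/60) = 60/11 hours (≈ 5.45 hours)

60/11 hours


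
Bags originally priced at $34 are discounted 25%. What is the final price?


Calculate the discount amount:
25% of $34 = $8.50
Subtract from original:
$34 - $8.50 = $25.50

$25.50


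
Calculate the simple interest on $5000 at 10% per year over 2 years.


Use the formula I = P x R x T / 100
P x R x T = 5000 x 10 x 2 = 100000
I = 100000 / 100 = $1000

$1000


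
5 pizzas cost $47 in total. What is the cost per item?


Total cost: $47
Number of items: 5
Unit price: $47 / 5 = $9.40

$9.40


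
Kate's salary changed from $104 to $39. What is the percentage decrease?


Find the absolute change:
|39 - 104| = 65
Divide by original and multiply by 100:
65 / 104 x 100 = 62.5%

62.5%


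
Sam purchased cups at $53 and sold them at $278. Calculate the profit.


Selling price = $278
Cost price = $53
Profit = selling price - cost price:
Profit = $278 - $53 = $225

$225


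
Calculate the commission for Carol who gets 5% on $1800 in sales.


Convert rate to decimal:
5% = 0.05
Multiply by sales:
$1800 x 0.05 = $90

$90


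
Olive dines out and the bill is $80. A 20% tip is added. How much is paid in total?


Calculate the tip:
20% of $80 = $16
Add tip to meal cost:
$80 + $16 = $96

$96


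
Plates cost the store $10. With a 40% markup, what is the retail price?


Calculate the markup amount:
40% of $10 = $4
Add to cost:
$10 + $4 = $14

$14


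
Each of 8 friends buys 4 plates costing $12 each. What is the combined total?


Cost per person:
4 x $12 = $48
Group total:
8 x $48 = $384

$384


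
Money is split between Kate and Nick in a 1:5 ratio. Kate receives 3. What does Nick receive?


Find the multiplier:
3 / 1 = 3
Apply to Nick's share:
5 x 3 = 15

15


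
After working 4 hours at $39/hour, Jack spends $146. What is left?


Calculate earnings:
4 x $39 = $156
Subtract spending:
$156 - $146 = $10

$10


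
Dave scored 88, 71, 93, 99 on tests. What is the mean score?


Add the scores:
88 + 71 + 93 + 99 = 351
Divide by the number of tests:
351 / 4 = 87.75

87.75


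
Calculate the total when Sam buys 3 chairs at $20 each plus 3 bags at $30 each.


Cost of chairs:
3 x $20 = $60
Cost of bags:
3 x $30 = $90
Add both:
$60 + $90 = $150

$150


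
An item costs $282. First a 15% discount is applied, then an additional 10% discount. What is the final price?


First discount:
15% of $282 = $42.30
Price after first discount:
$282 - $42.30 = $239.70
Second discount:
10% of $239.70 = $23.97
Final price:
$239.70 - $23.97 = $215.73

$215.73


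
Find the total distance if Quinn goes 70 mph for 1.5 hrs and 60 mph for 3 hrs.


Leg 1 distance:
70 x 1.5 = 105 miles
Leg 2 distance:
60 x 3 = 180 miles
Total distance:
105 + 180 = 285 miles

285 miles


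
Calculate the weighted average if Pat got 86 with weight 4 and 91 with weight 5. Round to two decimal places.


Weighted sum:
4 x 86 + 5 x 91 = 799
Total weight:
4 + 5 = 9
Weighted average:
799 / 9 = 88.7777... ≈ 88.78

88.78


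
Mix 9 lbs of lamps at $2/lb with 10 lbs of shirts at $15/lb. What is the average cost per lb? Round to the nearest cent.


Cost of lamps:
9 x $2 = $18
Cost of shirts:
10 x $15 = $150
Total cost: $18 + $150 = $168
Total weight: 19 lbs
Average: $168 / 19 = $8.8421... ≈ $8.84/lb

$8.84/lb


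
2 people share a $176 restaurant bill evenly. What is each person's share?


Total bill: $176
Number of people: 2
Each pays: $176 / 2 = $88

$88


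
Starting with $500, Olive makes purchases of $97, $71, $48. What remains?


Add up expenses:
$97 + $71 + $48 = $216
Subtract from budget:
$500 - $216 = $284

$284


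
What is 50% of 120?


Convert percentage to decimal:
50% = 0.5
Multiply:
120 x 0.5 = 60

60


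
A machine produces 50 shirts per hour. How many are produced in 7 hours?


Production rate: 50 shirts per hour
Time: 7 hours
Total: 50 x 7 = 350 shirts

350 shirts


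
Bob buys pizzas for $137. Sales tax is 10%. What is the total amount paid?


Calculate the tax:
10% of $137 = $13.70
Add tax to price:
$137 + $13.70 = $150.70

$150.70


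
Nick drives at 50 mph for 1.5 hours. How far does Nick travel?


Use the formula: distance = speed x time
Speed = 50 mph, Time = 1.5 hours
50 x 1.5 = 75 miles

75 miles


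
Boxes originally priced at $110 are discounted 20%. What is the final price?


Calculate the discount amount:
20% of $110 = $22
Subtract from original:
$110 - $22 = $88

$88


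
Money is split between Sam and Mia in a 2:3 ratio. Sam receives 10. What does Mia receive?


Find the multiplier:
10 / 2 = 5
Apply to Mia's share:
3 x 5 = 15

15


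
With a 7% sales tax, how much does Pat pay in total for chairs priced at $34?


Calculate the tax:
7% of $34 = $2.38
Add tax to price:
$34 + $2.38 = $36.38

$36.38


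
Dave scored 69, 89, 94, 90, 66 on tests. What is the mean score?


Add the scores:
69 + 89 + 94 + 90 + 66 = 408
Divide by the number of tests:
408 / 5 = 81.6

81.6


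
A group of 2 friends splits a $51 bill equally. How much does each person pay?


Total bill: $51
Number of people: 2
Each pays: $51 / 2 = $25.50

$25.50


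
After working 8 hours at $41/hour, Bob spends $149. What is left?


Calculate earnings:
8 x $41 = $328
Subtract spending:
$328 - $149 = $179

$179


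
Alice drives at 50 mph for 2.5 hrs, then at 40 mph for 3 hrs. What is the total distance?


Leg 1 distance:
50 x 2.5 = 125 miles
Leg 2 distance:
40 x 3 = 120 miles
Total distance:
125 + 120 = 245 miles

245 miles


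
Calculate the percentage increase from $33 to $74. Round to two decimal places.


Find the absolute change:
|74 - 33| = 41
Divide by original and multiply by 100:
41 / 33 x 100 = 124.2424...% ≈ 124.24%

124.24%


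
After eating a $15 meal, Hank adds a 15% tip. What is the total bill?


Calculate the tip:
15% of $15 = $2.25
Add tip to meal cost:
$15 + $2.25 = $17.25

$17.25


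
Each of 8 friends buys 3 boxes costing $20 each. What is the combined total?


Cost per person:
3 x $20 = $60
Group total:
8 x $60 = $480

$480


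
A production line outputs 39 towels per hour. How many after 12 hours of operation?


Production rate: 39 towels per hour
Time: 12 hours
Total: 39 x 12 = 468 towels

468 towels


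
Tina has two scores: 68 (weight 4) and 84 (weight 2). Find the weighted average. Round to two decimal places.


Weighted sum:
4 x 68 + 2 x 84 = 440
Total weight:
4 + 2 = 6
Weighted average:
440 / 6 = 73.3333... ≈ 73.33

73.33


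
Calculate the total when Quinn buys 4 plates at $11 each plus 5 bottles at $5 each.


Cost of plates:
4 x $11 = $44
Cost of bottles:
5 x $5 = $25
Add both:
$44 + $25 = $69

$69


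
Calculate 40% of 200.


Convert percentage to decimal:
40% = 0.4
Multiply:
200 x 0.4 = 80

80


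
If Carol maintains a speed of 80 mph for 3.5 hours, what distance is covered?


Use the formula: distance = speed x time
Speed = 80 mph, Time = 3.5 hours
80 x 3.5 = 280 miles

280 miles


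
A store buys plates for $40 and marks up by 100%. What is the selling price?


Calculate the markup amount:
100% of $40 = $40
Add to cost:
$40 + $40 = $80

$80
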